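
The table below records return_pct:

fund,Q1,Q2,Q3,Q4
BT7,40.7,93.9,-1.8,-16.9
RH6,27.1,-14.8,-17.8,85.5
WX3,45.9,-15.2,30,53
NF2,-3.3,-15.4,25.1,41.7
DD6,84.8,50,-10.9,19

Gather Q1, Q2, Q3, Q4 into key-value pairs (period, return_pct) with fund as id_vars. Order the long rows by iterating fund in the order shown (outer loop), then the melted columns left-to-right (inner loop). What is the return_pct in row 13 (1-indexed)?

20 rows total (5 × 4). Row 13: index ⌊(13-1)/4⌋ = 3 into fund → NF2; (13-1) mod 4 = 0 into the melted columns → Q1.
So row 13 is (NF2, Q1, -3.3); return_pct = -3.3.

-3.3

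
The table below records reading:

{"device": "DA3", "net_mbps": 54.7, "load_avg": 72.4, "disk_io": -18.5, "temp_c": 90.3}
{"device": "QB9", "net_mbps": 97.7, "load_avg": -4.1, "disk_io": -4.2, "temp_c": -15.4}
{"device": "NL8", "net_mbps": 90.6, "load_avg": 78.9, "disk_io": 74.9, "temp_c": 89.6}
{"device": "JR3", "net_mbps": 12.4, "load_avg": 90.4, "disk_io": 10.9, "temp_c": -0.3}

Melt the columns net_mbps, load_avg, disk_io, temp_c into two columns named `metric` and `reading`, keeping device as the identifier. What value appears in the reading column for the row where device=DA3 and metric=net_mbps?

Unpivoting turns each (device, wide-column) pair into one long row.
The wide cell at row DA3, column net_mbps holds 54.7, so the long row (DA3, net_mbps) has reading=54.7.

54.7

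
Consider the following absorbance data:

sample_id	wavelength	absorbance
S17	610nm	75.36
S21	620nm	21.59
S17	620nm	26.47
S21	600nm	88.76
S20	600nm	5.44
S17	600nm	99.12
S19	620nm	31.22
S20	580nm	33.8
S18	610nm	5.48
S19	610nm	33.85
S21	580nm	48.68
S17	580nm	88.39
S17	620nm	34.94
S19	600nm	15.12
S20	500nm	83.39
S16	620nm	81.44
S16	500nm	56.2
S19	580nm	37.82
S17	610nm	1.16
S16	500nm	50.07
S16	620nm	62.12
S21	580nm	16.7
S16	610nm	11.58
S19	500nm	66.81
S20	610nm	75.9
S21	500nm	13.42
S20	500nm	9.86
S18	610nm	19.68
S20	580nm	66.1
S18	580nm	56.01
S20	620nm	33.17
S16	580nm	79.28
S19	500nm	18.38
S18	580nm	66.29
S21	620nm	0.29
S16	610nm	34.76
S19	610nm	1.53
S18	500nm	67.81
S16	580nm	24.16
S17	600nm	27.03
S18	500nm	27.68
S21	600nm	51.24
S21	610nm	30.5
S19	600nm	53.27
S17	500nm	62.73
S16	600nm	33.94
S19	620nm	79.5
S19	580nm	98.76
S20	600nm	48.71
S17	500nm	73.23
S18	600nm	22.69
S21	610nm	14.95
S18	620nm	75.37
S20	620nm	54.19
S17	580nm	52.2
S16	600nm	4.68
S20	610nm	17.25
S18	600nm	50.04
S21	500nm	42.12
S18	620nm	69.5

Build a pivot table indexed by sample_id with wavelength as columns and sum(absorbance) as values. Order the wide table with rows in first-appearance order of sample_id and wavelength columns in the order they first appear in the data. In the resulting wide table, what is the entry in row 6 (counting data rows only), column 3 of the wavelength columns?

38.62

With rows in first-appearance order of sample_id, row 6 is sample_id=S16. wavelength columns in first-appearance order: 610nm, 620nm, 600nm, 580nm, 500nm; column 3 is 600nm.
Long rows with sample_id=S16, wavelength=600nm: 33.94 + 4.68 = 38.62.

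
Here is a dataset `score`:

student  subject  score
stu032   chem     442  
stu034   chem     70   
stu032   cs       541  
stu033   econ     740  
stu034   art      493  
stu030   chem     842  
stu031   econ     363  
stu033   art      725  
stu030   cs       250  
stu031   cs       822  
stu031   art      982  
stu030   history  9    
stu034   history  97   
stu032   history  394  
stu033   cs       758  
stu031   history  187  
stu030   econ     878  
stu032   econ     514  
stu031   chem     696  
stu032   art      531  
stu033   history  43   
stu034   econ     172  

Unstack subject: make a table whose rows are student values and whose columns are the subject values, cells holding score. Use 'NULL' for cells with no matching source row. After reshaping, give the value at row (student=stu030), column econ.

The long row with student=stu030, subject=econ has score=878.

878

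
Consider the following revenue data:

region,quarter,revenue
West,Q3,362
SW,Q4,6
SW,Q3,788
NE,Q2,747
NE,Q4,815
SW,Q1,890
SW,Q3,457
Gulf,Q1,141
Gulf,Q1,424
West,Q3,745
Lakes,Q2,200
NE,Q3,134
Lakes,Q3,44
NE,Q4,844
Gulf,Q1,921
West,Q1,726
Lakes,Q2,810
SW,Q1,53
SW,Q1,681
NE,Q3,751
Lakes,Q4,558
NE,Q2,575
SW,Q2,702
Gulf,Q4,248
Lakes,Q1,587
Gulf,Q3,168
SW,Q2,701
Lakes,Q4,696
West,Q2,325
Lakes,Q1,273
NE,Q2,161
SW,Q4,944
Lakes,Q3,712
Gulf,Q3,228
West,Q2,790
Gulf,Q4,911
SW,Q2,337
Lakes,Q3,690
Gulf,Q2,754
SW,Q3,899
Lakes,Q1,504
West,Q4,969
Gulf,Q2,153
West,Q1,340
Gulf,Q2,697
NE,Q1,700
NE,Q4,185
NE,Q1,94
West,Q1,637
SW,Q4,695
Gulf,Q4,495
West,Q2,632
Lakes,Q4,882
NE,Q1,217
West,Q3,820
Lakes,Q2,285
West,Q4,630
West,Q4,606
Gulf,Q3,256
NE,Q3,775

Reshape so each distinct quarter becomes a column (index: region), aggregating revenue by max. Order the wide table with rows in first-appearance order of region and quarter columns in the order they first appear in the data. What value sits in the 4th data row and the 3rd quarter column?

With rows in first-appearance order of region, row 4 is region=Gulf. quarter columns in first-appearance order: Q3, Q4, Q2, Q1; column 3 is Q2.
Long rows with region=Gulf, quarter=Q2: max(754, 153, 697) = 754.

754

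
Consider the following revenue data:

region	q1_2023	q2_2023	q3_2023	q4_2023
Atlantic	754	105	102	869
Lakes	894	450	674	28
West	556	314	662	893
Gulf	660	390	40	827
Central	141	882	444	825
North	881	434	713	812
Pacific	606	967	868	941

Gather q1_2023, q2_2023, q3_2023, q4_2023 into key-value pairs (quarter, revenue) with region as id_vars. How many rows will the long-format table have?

28

7 region values × 4 melted columns = 28 rows.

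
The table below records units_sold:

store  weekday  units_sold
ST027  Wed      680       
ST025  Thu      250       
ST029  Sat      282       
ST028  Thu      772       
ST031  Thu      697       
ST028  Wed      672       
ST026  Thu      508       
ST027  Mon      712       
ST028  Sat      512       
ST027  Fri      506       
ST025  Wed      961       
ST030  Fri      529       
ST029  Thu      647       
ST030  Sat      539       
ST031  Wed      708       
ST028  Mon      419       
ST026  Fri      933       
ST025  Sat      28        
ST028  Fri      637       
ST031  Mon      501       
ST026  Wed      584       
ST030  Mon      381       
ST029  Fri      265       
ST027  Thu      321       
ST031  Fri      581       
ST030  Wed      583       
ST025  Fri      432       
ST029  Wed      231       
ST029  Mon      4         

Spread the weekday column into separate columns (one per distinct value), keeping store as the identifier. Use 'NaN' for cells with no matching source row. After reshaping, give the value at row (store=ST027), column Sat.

No long-format row has store=ST027 and weekday=Sat, so the cell is NaN.

NaN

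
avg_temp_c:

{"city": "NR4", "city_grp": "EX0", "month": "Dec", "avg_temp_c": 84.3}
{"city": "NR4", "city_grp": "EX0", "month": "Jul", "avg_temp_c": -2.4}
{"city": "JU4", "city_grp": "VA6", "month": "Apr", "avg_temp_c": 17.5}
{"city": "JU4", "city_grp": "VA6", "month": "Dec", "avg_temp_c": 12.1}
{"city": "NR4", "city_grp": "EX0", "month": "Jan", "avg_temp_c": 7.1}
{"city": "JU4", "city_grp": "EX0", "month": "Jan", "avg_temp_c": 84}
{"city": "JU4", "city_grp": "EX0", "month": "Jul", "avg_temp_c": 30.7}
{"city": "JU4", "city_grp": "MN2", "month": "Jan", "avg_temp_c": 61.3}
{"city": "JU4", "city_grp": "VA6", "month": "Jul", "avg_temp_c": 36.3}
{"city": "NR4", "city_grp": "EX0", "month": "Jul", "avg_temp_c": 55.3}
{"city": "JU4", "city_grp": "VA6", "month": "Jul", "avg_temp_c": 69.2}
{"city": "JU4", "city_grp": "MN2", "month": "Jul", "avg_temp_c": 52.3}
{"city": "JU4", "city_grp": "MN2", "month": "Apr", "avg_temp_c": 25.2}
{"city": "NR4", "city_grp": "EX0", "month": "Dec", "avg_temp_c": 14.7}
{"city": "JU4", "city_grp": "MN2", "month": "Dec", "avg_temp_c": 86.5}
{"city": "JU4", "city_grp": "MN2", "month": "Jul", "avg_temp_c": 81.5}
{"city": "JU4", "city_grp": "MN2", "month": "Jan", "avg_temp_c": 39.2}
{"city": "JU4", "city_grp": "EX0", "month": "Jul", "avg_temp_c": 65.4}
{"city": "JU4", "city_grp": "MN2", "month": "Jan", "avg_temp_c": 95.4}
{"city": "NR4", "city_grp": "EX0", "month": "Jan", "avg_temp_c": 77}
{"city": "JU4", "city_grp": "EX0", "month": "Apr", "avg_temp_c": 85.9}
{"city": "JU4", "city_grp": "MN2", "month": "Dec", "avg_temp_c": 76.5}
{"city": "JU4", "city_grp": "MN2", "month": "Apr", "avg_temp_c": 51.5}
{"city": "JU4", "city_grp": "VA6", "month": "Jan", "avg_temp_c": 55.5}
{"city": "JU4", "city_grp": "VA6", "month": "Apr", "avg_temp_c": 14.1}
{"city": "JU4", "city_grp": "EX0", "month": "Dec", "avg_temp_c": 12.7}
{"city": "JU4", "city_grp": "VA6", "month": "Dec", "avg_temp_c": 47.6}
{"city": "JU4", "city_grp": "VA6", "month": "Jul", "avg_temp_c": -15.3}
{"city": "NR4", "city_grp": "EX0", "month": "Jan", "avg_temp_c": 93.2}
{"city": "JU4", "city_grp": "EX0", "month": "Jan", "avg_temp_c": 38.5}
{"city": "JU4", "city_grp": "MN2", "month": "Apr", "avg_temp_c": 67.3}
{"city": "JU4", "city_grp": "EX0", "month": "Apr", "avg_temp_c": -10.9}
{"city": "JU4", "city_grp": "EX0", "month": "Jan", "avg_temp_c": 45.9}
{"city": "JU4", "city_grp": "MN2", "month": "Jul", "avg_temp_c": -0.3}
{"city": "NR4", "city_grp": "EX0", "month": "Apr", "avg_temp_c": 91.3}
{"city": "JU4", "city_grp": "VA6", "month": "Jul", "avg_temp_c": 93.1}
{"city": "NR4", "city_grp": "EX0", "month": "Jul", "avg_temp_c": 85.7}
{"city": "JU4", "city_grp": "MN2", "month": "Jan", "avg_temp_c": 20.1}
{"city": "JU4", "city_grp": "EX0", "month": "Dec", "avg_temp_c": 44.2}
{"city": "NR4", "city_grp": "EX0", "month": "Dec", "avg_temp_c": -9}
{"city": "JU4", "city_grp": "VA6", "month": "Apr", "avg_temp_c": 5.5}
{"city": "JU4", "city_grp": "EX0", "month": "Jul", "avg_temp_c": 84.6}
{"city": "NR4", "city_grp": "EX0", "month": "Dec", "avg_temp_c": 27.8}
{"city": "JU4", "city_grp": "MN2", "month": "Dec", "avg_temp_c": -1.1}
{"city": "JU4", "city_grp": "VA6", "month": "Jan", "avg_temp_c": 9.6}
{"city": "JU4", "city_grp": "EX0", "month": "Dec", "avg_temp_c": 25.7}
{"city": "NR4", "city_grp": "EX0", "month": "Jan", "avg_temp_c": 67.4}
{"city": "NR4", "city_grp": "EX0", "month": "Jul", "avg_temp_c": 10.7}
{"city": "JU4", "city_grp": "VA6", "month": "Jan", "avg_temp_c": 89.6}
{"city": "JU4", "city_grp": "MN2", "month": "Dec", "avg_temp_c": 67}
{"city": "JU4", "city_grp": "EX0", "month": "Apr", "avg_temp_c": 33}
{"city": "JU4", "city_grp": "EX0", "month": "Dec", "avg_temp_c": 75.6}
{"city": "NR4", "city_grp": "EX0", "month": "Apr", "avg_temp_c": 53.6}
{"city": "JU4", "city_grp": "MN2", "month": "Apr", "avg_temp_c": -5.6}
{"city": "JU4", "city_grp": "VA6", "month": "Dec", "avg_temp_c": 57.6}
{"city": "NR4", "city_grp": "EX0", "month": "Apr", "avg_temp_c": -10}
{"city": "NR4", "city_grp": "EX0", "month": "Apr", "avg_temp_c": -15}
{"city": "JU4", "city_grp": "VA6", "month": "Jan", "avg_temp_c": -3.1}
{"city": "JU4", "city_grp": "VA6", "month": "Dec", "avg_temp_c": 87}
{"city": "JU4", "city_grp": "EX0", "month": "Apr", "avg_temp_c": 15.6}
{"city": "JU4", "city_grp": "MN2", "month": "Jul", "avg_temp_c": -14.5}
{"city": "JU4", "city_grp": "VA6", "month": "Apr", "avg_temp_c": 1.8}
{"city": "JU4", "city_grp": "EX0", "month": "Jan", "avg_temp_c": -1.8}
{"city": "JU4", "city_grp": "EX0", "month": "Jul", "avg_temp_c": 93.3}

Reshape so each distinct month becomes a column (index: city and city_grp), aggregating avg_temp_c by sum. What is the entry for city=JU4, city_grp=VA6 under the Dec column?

204.3

Rows with city=JU4, city_grp=VA6 and month=Dec: avg_temp_c values are 12.1, 47.6, 57.6, 87.
12.1 + 47.6 + 57.6 + 87 = 204.3.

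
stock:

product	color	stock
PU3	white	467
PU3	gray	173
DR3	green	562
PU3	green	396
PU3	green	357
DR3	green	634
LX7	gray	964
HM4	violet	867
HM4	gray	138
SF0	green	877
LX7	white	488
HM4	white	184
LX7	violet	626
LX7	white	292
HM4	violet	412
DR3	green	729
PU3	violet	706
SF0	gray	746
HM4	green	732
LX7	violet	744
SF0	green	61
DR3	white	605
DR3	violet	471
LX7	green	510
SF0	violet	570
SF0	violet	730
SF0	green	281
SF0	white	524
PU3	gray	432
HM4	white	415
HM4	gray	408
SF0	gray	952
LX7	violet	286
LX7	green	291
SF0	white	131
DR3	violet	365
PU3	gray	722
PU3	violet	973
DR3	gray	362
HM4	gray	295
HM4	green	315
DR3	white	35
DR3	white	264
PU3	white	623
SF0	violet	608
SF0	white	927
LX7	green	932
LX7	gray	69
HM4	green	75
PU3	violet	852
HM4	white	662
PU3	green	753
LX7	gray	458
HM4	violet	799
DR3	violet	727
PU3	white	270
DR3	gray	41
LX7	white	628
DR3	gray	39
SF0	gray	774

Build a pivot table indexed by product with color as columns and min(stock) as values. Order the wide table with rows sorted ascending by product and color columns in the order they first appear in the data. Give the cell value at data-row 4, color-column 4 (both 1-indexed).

706

With rows sorted ascending by product, row 4 is product=PU3. color columns in first-appearance order: white, gray, green, violet; column 4 is violet.
Long rows with product=PU3, color=violet: min(706, 973, 852) = 706.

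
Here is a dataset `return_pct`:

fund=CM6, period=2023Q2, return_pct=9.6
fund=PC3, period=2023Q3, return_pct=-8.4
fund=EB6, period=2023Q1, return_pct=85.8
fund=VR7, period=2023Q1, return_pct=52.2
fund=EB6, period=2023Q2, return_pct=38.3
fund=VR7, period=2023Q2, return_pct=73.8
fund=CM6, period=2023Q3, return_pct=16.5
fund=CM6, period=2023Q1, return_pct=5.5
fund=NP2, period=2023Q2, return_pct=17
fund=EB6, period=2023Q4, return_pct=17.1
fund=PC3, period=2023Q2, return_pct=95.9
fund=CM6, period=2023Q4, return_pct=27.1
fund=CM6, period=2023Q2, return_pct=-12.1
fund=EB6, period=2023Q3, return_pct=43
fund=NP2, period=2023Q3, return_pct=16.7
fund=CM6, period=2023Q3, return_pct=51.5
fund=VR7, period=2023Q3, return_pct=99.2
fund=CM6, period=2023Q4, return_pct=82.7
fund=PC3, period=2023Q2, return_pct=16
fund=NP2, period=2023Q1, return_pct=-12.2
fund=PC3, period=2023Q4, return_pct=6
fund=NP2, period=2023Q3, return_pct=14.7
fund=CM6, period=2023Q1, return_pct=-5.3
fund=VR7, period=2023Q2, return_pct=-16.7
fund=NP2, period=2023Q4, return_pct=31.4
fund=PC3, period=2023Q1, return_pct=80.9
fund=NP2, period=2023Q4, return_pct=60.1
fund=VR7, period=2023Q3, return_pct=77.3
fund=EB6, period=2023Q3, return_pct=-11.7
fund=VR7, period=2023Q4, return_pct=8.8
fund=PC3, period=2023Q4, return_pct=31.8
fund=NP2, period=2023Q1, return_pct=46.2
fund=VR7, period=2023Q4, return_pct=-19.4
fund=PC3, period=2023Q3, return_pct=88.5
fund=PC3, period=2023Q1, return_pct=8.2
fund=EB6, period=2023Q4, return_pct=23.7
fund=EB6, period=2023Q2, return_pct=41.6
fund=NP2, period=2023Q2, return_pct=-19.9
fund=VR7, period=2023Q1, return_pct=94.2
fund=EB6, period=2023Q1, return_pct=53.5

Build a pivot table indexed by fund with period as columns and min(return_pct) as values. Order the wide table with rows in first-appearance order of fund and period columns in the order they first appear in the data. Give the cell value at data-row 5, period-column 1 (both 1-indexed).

-19.9

With rows in first-appearance order of fund, row 5 is fund=NP2. period columns in first-appearance order: 2023Q2, 2023Q3, 2023Q1, 2023Q4; column 1 is 2023Q2.
Long rows with fund=NP2, period=2023Q2: min(17, -19.9) = -19.9.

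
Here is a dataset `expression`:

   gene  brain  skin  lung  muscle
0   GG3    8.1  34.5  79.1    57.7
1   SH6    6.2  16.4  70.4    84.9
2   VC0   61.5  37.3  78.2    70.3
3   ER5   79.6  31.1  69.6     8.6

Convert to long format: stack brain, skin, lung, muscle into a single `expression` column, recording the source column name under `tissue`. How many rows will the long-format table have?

16

4 gene values × 4 melted columns = 16 rows.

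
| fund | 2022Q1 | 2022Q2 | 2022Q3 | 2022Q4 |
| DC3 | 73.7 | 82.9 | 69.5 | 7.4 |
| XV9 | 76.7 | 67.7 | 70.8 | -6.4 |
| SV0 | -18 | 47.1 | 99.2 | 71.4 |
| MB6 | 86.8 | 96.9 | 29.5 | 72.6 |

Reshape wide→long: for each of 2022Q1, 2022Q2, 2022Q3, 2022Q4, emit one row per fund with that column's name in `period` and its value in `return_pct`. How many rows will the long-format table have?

16

4 fund values × 4 melted columns = 16 rows.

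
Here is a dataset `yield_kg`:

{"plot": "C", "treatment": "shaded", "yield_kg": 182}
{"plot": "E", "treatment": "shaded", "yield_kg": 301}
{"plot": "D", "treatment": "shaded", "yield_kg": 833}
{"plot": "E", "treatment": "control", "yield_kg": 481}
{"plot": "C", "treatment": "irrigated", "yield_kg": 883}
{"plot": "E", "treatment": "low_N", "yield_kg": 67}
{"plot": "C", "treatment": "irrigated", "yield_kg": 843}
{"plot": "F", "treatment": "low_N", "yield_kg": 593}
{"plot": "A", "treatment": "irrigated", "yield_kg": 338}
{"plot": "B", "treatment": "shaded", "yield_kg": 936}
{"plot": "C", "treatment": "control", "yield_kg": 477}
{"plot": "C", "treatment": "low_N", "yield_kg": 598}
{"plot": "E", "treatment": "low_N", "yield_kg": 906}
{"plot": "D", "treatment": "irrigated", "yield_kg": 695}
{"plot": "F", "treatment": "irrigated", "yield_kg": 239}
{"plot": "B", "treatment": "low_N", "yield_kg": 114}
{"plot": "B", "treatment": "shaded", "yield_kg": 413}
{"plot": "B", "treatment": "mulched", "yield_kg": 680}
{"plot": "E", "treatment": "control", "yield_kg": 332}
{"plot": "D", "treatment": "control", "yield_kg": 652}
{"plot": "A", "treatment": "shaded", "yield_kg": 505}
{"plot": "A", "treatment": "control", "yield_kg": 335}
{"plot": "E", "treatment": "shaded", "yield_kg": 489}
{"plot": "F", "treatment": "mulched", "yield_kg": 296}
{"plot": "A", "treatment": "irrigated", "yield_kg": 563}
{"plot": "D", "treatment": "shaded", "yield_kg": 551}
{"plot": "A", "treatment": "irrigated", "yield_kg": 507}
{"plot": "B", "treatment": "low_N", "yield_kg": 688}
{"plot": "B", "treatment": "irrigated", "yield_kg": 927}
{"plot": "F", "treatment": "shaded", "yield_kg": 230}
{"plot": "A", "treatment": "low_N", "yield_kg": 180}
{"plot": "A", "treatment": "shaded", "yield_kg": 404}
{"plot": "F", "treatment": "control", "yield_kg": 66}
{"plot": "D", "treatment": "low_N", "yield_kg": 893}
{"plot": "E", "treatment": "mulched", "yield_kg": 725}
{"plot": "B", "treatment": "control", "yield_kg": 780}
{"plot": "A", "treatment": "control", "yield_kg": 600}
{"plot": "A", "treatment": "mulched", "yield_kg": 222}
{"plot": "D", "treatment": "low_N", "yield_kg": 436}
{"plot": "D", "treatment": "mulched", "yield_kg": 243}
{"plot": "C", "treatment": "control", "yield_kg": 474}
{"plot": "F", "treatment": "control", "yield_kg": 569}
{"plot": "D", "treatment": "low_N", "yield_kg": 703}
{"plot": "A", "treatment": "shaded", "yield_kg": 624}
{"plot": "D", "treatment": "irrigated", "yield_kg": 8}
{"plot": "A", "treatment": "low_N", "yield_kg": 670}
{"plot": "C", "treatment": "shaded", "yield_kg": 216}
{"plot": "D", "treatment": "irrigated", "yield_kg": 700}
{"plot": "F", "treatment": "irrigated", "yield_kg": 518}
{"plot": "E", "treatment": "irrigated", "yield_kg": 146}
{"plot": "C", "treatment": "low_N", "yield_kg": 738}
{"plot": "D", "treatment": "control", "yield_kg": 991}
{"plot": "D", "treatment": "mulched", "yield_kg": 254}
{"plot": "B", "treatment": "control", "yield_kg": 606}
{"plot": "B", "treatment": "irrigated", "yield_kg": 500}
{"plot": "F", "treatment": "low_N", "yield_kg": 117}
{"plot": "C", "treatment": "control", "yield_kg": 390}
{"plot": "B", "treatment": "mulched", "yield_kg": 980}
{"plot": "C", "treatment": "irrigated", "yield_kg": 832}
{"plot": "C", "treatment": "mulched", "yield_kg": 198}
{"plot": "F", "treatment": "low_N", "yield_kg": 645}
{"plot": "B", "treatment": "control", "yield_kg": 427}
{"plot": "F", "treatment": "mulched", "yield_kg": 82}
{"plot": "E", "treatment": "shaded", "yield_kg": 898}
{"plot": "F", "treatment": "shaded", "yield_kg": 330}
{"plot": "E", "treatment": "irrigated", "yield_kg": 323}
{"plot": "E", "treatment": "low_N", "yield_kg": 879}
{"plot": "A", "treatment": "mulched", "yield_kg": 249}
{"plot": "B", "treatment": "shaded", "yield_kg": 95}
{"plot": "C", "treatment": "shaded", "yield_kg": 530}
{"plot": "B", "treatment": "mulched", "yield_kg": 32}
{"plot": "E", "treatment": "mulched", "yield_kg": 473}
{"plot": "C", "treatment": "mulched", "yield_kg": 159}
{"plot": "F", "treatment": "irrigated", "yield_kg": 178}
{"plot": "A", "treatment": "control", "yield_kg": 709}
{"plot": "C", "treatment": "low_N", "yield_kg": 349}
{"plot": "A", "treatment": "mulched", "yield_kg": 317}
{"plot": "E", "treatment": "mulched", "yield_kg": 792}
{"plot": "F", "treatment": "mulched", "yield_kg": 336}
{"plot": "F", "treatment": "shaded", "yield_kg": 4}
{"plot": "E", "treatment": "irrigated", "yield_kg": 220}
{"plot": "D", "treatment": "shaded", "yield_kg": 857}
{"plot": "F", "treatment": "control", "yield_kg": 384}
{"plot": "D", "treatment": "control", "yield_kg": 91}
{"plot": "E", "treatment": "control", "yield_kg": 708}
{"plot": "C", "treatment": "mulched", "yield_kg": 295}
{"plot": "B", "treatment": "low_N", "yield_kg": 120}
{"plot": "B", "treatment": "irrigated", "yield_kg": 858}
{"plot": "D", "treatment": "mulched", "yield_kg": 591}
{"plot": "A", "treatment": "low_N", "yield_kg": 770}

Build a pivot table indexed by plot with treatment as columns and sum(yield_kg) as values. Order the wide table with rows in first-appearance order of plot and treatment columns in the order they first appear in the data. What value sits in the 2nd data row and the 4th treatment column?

With rows in first-appearance order of plot, row 2 is plot=E. treatment columns in first-appearance order: shaded, control, irrigated, low_N, mulched; column 4 is low_N.
Long rows with plot=E, treatment=low_N: 67 + 906 + 879 = 1852.

1852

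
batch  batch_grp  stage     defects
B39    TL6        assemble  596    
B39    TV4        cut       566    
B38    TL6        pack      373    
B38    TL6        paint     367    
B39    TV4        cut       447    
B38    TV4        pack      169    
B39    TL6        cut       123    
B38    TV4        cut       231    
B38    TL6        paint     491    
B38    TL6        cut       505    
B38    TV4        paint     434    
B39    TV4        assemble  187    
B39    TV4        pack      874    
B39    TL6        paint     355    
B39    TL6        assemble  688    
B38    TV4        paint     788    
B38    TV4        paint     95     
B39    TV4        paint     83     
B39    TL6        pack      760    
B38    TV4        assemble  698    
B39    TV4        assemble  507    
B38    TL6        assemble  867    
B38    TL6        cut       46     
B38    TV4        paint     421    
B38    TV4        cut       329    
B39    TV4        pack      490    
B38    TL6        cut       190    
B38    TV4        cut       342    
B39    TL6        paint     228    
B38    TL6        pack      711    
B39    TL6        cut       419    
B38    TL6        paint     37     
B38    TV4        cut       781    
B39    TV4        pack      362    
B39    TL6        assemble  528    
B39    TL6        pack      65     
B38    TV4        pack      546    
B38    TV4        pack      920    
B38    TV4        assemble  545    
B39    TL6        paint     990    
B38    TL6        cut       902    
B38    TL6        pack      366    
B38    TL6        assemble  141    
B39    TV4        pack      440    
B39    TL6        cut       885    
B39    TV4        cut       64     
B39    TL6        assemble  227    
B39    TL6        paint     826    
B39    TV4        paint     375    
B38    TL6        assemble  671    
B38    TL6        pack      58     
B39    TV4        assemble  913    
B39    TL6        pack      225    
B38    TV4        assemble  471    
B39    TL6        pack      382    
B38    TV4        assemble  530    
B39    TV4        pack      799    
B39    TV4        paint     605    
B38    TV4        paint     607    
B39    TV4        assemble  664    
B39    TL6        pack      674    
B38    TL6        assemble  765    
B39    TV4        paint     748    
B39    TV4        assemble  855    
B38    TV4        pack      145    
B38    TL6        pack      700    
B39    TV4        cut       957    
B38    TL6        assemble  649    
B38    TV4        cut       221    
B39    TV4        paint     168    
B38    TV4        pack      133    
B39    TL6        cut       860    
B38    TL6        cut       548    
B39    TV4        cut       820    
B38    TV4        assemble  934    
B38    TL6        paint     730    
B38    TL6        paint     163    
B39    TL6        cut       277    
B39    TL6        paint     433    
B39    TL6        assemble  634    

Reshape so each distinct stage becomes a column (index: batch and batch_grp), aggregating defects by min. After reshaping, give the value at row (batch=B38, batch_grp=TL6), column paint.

Rows with batch=B38, batch_grp=TL6 and stage=paint: defects values are 367, 491, 37, 730, 163.
min(367, 491, 37, 730, 163) = 37.

37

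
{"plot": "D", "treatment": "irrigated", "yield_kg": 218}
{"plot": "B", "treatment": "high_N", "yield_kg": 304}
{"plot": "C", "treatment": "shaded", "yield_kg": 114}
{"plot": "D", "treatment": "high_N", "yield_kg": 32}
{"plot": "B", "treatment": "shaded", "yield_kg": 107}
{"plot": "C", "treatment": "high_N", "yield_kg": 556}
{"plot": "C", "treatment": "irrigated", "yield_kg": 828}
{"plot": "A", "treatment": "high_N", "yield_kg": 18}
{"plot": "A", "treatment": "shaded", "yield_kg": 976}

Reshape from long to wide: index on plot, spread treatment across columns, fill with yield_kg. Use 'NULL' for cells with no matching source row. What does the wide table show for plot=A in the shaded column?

The long row with plot=A, treatment=shaded has yield_kg=976.

976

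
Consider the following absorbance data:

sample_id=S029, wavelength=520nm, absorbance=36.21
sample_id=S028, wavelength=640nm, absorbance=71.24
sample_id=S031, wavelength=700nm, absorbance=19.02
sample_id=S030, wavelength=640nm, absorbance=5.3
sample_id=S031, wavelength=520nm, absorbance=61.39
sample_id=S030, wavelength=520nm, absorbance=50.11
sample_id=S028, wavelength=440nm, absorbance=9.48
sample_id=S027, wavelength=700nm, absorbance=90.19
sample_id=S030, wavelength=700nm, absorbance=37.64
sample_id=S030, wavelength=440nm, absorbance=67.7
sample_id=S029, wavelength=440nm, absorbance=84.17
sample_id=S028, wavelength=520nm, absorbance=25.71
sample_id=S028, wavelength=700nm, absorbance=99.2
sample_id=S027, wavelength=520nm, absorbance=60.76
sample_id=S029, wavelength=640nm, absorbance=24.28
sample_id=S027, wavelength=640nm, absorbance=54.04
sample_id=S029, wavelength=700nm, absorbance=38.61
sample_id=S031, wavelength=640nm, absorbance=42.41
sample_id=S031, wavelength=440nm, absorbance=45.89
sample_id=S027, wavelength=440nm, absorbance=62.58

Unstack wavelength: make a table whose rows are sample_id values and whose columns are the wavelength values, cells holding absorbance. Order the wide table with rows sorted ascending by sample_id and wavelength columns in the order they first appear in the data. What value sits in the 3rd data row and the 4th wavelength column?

With rows sorted ascending by sample_id, row 3 is sample_id=S029. wavelength columns in first-appearance order: 520nm, 640nm, 700nm, 440nm; column 4 is 440nm.
Long rows with sample_id=S029, wavelength=440nm: absorbance = 84.17.

84.17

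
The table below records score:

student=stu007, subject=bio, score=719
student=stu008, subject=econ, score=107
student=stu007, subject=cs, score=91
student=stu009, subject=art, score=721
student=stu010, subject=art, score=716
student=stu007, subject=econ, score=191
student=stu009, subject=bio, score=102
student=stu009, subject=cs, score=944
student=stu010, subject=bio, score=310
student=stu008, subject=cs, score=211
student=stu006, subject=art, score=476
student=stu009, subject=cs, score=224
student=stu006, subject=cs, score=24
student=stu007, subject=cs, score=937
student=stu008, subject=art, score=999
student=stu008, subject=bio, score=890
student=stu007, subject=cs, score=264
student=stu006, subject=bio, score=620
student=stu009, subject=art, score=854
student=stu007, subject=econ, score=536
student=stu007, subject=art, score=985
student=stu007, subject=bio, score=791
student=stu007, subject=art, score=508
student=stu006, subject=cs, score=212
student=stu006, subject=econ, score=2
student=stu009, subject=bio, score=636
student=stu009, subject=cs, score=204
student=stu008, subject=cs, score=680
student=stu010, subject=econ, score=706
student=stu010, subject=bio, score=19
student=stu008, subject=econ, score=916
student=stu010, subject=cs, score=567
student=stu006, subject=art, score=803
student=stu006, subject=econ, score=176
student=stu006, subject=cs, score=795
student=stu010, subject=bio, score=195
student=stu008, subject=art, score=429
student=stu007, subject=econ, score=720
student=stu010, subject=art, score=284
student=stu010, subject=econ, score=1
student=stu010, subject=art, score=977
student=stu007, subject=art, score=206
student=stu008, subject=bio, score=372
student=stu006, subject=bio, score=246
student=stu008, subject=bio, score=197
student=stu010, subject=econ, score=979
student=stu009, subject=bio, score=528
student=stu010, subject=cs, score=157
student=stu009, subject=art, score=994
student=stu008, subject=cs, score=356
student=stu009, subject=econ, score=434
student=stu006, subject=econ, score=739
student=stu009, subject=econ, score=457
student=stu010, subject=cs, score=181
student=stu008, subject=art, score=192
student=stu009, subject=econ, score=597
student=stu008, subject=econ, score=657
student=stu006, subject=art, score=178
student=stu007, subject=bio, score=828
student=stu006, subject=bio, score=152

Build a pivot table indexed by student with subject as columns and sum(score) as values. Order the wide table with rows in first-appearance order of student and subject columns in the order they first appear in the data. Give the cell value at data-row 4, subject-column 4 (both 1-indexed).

1977

With rows in first-appearance order of student, row 4 is student=stu010. subject columns in first-appearance order: bio, econ, cs, art; column 4 is art.
Long rows with student=stu010, subject=art: 716 + 284 + 977 = 1977.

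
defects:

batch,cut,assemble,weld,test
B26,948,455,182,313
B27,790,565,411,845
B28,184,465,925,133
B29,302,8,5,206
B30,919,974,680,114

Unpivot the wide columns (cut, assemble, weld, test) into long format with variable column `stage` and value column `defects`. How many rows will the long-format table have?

20

5 batch values × 4 melted columns = 20 rows.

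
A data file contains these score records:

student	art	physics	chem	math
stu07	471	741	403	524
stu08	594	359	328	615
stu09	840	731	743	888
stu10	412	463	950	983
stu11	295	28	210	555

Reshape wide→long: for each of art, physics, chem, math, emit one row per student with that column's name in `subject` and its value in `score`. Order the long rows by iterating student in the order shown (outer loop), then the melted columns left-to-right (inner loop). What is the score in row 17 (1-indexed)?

295

20 rows total (5 × 4). Row 17: index ⌊(17-1)/4⌋ = 4 into student → stu11; (17-1) mod 4 = 0 into the melted columns → art.
So row 17 is (stu11, art, 295); score = 295.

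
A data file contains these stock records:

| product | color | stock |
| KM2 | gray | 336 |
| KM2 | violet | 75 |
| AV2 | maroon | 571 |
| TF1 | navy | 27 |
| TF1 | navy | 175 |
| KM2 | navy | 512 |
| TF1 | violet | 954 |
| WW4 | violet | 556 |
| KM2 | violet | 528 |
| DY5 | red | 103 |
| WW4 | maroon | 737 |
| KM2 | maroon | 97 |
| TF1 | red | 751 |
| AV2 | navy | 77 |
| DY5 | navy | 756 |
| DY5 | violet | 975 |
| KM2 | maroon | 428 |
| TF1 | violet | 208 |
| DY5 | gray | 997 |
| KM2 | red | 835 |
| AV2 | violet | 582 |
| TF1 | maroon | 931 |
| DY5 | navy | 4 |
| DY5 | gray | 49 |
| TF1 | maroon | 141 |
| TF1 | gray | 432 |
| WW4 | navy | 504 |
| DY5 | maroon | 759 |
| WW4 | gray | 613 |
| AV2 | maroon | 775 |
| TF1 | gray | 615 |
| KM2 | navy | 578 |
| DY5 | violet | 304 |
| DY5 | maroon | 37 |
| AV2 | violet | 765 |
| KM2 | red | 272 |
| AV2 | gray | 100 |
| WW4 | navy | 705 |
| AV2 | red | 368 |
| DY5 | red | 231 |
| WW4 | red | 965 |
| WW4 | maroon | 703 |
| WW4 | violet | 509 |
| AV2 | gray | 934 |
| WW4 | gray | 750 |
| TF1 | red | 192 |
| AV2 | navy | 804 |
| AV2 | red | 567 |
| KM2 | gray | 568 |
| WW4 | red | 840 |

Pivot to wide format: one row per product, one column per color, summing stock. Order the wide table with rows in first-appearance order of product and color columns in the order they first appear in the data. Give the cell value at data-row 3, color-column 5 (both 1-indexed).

943

With rows in first-appearance order of product, row 3 is product=TF1. color columns in first-appearance order: gray, violet, maroon, navy, red; column 5 is red.
Long rows with product=TF1, color=red: 751 + 192 = 943.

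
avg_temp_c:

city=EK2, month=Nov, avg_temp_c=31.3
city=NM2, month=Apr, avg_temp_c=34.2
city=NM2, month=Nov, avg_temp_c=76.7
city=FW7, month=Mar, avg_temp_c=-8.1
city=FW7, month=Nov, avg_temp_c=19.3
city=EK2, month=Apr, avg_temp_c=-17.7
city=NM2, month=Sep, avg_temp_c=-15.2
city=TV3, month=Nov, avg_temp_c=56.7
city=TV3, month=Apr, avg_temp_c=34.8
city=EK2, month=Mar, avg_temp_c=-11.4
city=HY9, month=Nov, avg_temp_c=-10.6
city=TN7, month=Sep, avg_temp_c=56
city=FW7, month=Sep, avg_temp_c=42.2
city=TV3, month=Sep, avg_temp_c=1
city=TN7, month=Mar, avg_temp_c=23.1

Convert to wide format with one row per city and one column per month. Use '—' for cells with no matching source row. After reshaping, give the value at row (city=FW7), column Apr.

No long-format row has city=FW7 and month=Apr, so the cell is —.

—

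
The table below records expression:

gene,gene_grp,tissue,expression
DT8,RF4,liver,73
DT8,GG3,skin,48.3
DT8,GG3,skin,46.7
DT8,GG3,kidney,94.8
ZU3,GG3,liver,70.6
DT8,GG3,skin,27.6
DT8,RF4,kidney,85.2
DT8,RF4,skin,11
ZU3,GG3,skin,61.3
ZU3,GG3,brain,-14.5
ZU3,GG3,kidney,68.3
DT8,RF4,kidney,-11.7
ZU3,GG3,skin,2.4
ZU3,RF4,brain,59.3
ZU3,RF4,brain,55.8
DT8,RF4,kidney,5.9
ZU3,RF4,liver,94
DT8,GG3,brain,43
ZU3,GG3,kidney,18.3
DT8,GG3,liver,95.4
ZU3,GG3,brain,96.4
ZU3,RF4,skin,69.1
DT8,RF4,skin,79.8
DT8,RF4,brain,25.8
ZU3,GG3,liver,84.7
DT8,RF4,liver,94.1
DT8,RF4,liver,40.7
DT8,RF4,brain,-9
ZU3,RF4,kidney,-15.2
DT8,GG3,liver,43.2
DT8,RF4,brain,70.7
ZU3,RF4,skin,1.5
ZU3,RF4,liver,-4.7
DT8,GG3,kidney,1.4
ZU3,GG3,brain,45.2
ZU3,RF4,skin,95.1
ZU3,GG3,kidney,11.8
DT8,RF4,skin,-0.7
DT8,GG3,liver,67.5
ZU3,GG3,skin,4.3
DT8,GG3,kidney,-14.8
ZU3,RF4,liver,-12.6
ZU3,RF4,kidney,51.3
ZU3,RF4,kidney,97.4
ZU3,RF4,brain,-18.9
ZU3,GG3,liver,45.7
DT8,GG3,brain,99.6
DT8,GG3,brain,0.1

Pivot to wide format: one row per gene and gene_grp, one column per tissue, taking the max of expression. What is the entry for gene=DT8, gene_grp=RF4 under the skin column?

Rows with gene=DT8, gene_grp=RF4 and tissue=skin: expression values are 11, 79.8, -0.7.
max(11, 79.8, -0.7) = 79.8.

79.8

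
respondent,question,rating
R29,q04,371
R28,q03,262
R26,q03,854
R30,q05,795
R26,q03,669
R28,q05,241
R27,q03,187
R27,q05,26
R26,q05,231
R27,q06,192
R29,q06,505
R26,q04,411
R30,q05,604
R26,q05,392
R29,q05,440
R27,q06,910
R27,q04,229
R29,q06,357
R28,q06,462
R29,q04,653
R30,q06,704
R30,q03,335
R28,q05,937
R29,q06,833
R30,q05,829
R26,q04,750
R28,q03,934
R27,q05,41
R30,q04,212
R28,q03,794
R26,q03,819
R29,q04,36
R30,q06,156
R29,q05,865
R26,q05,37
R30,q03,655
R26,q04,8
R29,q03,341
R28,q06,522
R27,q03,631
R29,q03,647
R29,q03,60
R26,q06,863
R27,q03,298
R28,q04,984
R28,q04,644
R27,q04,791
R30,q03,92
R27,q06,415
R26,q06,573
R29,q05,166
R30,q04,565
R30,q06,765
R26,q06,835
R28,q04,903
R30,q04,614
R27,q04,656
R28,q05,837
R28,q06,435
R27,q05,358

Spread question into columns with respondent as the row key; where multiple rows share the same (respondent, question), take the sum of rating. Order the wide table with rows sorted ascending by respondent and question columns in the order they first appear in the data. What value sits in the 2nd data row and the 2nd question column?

1116

With rows sorted ascending by respondent, row 2 is respondent=R27. question columns in first-appearance order: q04, q03, q05, q06; column 2 is q03.
Long rows with respondent=R27, question=q03: 187 + 631 + 298 = 1116.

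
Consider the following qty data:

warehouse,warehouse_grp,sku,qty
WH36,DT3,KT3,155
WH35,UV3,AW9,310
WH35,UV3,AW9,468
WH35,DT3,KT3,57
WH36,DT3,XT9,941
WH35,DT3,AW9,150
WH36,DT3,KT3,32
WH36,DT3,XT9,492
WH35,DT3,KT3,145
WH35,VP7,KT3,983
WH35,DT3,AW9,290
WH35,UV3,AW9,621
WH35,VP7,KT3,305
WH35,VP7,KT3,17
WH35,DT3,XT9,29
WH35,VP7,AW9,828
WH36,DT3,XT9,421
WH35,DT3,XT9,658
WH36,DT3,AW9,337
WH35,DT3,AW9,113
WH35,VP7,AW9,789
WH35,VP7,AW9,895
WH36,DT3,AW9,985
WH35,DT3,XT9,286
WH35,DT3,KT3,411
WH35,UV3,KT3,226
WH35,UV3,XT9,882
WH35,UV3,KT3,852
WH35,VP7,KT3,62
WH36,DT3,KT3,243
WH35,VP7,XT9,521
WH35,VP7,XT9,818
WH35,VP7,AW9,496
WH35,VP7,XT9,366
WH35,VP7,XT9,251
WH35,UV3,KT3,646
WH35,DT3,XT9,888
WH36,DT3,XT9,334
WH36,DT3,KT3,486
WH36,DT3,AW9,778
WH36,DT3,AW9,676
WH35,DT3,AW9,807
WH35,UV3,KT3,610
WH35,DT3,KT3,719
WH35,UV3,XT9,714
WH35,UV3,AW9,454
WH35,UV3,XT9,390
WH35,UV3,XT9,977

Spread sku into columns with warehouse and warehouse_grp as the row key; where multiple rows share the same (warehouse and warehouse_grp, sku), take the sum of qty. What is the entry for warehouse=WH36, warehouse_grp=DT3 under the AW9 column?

Rows with warehouse=WH36, warehouse_grp=DT3 and sku=AW9: qty values are 337, 985, 778, 676.
337 + 985 + 778 + 676 = 2776.

2776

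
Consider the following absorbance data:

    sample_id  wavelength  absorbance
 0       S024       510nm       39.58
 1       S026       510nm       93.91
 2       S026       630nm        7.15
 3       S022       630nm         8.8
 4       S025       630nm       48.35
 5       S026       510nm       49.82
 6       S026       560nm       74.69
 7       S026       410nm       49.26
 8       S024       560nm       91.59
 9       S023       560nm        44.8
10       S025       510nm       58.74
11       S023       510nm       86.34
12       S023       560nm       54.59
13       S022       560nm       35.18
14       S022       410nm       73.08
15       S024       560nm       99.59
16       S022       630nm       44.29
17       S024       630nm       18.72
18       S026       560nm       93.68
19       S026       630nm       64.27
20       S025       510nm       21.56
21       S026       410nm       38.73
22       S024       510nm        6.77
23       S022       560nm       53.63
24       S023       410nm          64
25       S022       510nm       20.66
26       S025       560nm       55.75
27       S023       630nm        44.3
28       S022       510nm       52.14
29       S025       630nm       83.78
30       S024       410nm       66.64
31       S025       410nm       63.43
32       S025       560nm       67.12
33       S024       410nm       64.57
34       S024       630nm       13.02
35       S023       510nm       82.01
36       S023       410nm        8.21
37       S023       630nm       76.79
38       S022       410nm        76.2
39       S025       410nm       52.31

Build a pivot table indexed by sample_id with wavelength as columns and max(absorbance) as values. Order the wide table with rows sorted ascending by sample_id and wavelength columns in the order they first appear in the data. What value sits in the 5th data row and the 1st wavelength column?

93.91

With rows sorted ascending by sample_id, row 5 is sample_id=S026. wavelength columns in first-appearance order: 510nm, 630nm, 560nm, 410nm; column 1 is 510nm.
Long rows with sample_id=S026, wavelength=510nm: max(93.91, 49.82) = 93.91.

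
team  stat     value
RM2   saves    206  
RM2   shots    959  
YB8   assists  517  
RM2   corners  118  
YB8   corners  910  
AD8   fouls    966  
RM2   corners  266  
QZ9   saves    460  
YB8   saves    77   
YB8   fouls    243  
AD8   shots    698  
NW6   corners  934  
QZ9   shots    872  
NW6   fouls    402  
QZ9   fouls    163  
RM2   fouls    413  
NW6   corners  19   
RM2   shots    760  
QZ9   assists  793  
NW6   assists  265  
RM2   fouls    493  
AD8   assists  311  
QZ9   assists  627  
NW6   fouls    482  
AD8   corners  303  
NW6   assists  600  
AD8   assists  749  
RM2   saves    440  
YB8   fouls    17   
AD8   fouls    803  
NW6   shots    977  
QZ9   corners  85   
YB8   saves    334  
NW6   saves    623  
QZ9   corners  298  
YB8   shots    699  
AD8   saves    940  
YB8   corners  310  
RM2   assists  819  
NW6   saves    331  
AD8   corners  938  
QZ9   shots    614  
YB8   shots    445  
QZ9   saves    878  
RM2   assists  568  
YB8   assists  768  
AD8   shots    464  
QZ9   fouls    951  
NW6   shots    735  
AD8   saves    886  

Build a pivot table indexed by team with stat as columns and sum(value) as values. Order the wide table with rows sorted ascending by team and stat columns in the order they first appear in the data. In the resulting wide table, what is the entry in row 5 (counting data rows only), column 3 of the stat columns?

With rows sorted ascending by team, row 5 is team=YB8. stat columns in first-appearance order: saves, shots, assists, corners, fouls; column 3 is assists.
Long rows with team=YB8, stat=assists: 517 + 768 = 1285.

1285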